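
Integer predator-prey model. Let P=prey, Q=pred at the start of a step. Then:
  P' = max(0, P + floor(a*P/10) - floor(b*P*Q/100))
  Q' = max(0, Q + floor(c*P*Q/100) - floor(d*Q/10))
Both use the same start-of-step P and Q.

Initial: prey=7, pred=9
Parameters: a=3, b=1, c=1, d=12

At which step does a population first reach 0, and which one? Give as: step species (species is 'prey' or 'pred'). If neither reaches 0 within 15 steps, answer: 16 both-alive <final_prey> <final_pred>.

Step 1: prey: 7+2-0=9; pred: 9+0-10=0
First extinction: pred at step 1

Answer: 1 pred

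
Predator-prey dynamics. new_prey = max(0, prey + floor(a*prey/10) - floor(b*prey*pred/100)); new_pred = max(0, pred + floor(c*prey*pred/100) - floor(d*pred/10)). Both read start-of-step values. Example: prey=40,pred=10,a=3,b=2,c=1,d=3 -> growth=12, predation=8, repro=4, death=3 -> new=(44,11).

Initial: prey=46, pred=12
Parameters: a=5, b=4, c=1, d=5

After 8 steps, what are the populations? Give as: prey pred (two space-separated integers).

Step 1: prey: 46+23-22=47; pred: 12+5-6=11
Step 2: prey: 47+23-20=50; pred: 11+5-5=11
Step 3: prey: 50+25-22=53; pred: 11+5-5=11
Step 4: prey: 53+26-23=56; pred: 11+5-5=11
Step 5: prey: 56+28-24=60; pred: 11+6-5=12
Step 6: prey: 60+30-28=62; pred: 12+7-6=13
Step 7: prey: 62+31-32=61; pred: 13+8-6=15
Step 8: prey: 61+30-36=55; pred: 15+9-7=17

Answer: 55 17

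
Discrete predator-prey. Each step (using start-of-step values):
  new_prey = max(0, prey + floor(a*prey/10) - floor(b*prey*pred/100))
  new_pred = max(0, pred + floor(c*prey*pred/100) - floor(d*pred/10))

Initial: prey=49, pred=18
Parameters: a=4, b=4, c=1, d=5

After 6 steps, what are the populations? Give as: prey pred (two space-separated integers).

Step 1: prey: 49+19-35=33; pred: 18+8-9=17
Step 2: prey: 33+13-22=24; pred: 17+5-8=14
Step 3: prey: 24+9-13=20; pred: 14+3-7=10
Step 4: prey: 20+8-8=20; pred: 10+2-5=7
Step 5: prey: 20+8-5=23; pred: 7+1-3=5
Step 6: prey: 23+9-4=28; pred: 5+1-2=4

Answer: 28 4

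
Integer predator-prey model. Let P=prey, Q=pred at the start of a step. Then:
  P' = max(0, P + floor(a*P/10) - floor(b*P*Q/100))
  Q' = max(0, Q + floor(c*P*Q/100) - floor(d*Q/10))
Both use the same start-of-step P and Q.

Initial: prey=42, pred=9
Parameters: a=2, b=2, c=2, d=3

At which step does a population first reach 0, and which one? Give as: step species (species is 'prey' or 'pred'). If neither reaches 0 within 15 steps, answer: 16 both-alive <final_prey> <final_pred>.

Answer: 16 both-alive 1 3

Derivation:
Step 1: prey: 42+8-7=43; pred: 9+7-2=14
Step 2: prey: 43+8-12=39; pred: 14+12-4=22
Step 3: prey: 39+7-17=29; pred: 22+17-6=33
Step 4: prey: 29+5-19=15; pred: 33+19-9=43
Step 5: prey: 15+3-12=6; pred: 43+12-12=43
Step 6: prey: 6+1-5=2; pred: 43+5-12=36
Step 7: prey: 2+0-1=1; pred: 36+1-10=27
Step 8: prey: 1+0-0=1; pred: 27+0-8=19
Step 9: prey: 1+0-0=1; pred: 19+0-5=14
Step 10: prey: 1+0-0=1; pred: 14+0-4=10
Step 11: prey: 1+0-0=1; pred: 10+0-3=7
Step 12: prey: 1+0-0=1; pred: 7+0-2=5
Step 13: prey: 1+0-0=1; pred: 5+0-1=4
Step 14: prey: 1+0-0=1; pred: 4+0-1=3
Step 15: prey: 1+0-0=1; pred: 3+0-0=3
No extinction within 15 steps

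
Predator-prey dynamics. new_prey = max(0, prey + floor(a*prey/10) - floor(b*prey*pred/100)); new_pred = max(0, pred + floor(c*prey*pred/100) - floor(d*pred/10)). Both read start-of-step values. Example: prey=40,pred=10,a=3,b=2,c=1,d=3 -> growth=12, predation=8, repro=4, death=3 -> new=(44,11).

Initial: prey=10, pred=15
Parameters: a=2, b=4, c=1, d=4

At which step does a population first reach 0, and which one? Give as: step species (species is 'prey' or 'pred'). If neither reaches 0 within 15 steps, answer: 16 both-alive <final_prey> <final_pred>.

Step 1: prey: 10+2-6=6; pred: 15+1-6=10
Step 2: prey: 6+1-2=5; pred: 10+0-4=6
Step 3: prey: 5+1-1=5; pred: 6+0-2=4
Step 4: prey: 5+1-0=6; pred: 4+0-1=3
Step 5: prey: 6+1-0=7; pred: 3+0-1=2
Step 6: prey: 7+1-0=8; pred: 2+0-0=2
Step 7: prey: 8+1-0=9; pred: 2+0-0=2
Step 8: prey: 9+1-0=10; pred: 2+0-0=2
Step 9: prey: 10+2-0=12; pred: 2+0-0=2
Step 10: prey: 12+2-0=14; pred: 2+0-0=2
Step 11: prey: 14+2-1=15; pred: 2+0-0=2
Step 12: prey: 15+3-1=17; pred: 2+0-0=2
Step 13: prey: 17+3-1=19; pred: 2+0-0=2
Step 14: prey: 19+3-1=21; pred: 2+0-0=2
Step 15: prey: 21+4-1=24; pred: 2+0-0=2
No extinction within 15 steps

Answer: 16 both-alive 24 2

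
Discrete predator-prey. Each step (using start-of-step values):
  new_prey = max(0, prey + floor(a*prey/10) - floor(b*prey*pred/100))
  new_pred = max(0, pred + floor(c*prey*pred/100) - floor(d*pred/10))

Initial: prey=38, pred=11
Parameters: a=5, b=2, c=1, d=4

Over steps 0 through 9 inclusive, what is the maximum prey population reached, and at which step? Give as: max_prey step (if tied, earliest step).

Answer: 104 5

Derivation:
Step 1: prey: 38+19-8=49; pred: 11+4-4=11
Step 2: prey: 49+24-10=63; pred: 11+5-4=12
Step 3: prey: 63+31-15=79; pred: 12+7-4=15
Step 4: prey: 79+39-23=95; pred: 15+11-6=20
Step 5: prey: 95+47-38=104; pred: 20+19-8=31
Step 6: prey: 104+52-64=92; pred: 31+32-12=51
Step 7: prey: 92+46-93=45; pred: 51+46-20=77
Step 8: prey: 45+22-69=0; pred: 77+34-30=81
Step 9: prey: 0+0-0=0; pred: 81+0-32=49
Max prey = 104 at step 5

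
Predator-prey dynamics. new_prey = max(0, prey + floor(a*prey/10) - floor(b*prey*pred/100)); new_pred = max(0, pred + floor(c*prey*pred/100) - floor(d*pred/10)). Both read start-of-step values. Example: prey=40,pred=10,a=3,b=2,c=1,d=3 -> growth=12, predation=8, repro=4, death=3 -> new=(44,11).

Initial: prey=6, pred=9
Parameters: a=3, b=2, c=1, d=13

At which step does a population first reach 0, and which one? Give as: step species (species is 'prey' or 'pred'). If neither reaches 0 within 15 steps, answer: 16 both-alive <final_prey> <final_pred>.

Answer: 1 pred

Derivation:
Step 1: prey: 6+1-1=6; pred: 9+0-11=0
First extinction: pred at step 1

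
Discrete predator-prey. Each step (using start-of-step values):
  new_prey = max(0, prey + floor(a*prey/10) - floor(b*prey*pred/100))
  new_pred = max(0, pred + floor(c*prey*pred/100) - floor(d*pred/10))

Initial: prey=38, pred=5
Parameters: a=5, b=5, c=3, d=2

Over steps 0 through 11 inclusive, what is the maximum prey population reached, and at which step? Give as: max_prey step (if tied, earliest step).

Answer: 51 2

Derivation:
Step 1: prey: 38+19-9=48; pred: 5+5-1=9
Step 2: prey: 48+24-21=51; pred: 9+12-1=20
Step 3: prey: 51+25-51=25; pred: 20+30-4=46
Step 4: prey: 25+12-57=0; pred: 46+34-9=71
Step 5: prey: 0+0-0=0; pred: 71+0-14=57
Step 6: prey: 0+0-0=0; pred: 57+0-11=46
Step 7: prey: 0+0-0=0; pred: 46+0-9=37
Step 8: prey: 0+0-0=0; pred: 37+0-7=30
Step 9: prey: 0+0-0=0; pred: 30+0-6=24
Step 10: prey: 0+0-0=0; pred: 24+0-4=20
Step 11: prey: 0+0-0=0; pred: 20+0-4=16
Max prey = 51 at step 2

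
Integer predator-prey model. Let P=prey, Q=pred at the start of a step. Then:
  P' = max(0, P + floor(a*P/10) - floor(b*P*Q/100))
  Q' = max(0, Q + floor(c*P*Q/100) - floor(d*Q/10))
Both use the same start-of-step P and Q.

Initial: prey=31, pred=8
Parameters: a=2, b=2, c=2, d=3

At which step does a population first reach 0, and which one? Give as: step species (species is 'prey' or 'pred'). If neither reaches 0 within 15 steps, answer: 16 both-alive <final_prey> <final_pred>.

Answer: 16 both-alive 2 3

Derivation:
Step 1: prey: 31+6-4=33; pred: 8+4-2=10
Step 2: prey: 33+6-6=33; pred: 10+6-3=13
Step 3: prey: 33+6-8=31; pred: 13+8-3=18
Step 4: prey: 31+6-11=26; pred: 18+11-5=24
Step 5: prey: 26+5-12=19; pred: 24+12-7=29
Step 6: prey: 19+3-11=11; pred: 29+11-8=32
Step 7: prey: 11+2-7=6; pred: 32+7-9=30
Step 8: prey: 6+1-3=4; pred: 30+3-9=24
Step 9: prey: 4+0-1=3; pred: 24+1-7=18
Step 10: prey: 3+0-1=2; pred: 18+1-5=14
Step 11: prey: 2+0-0=2; pred: 14+0-4=10
Step 12: prey: 2+0-0=2; pred: 10+0-3=7
Step 13: prey: 2+0-0=2; pred: 7+0-2=5
Step 14: prey: 2+0-0=2; pred: 5+0-1=4
Step 15: prey: 2+0-0=2; pred: 4+0-1=3
No extinction within 15 steps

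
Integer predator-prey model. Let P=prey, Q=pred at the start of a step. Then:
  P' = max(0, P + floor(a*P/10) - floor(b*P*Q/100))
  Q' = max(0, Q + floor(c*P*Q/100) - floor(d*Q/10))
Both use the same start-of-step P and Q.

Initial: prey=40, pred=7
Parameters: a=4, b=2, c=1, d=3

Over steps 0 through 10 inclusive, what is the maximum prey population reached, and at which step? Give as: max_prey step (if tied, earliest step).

Step 1: prey: 40+16-5=51; pred: 7+2-2=7
Step 2: prey: 51+20-7=64; pred: 7+3-2=8
Step 3: prey: 64+25-10=79; pred: 8+5-2=11
Step 4: prey: 79+31-17=93; pred: 11+8-3=16
Step 5: prey: 93+37-29=101; pred: 16+14-4=26
Step 6: prey: 101+40-52=89; pred: 26+26-7=45
Step 7: prey: 89+35-80=44; pred: 45+40-13=72
Step 8: prey: 44+17-63=0; pred: 72+31-21=82
Step 9: prey: 0+0-0=0; pred: 82+0-24=58
Step 10: prey: 0+0-0=0; pred: 58+0-17=41
Max prey = 101 at step 5

Answer: 101 5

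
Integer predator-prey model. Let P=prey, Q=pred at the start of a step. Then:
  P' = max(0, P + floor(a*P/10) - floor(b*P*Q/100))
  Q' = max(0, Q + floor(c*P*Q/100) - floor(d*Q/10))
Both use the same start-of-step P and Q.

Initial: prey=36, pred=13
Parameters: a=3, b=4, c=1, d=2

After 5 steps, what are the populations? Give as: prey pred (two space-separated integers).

Step 1: prey: 36+10-18=28; pred: 13+4-2=15
Step 2: prey: 28+8-16=20; pred: 15+4-3=16
Step 3: prey: 20+6-12=14; pred: 16+3-3=16
Step 4: prey: 14+4-8=10; pred: 16+2-3=15
Step 5: prey: 10+3-6=7; pred: 15+1-3=13

Answer: 7 13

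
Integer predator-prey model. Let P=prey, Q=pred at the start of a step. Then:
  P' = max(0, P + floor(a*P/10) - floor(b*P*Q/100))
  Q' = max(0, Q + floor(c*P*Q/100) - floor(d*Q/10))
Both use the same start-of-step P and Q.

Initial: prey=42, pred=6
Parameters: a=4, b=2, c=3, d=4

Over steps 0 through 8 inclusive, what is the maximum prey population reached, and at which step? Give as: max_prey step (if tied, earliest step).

Answer: 63 2

Derivation:
Step 1: prey: 42+16-5=53; pred: 6+7-2=11
Step 2: prey: 53+21-11=63; pred: 11+17-4=24
Step 3: prey: 63+25-30=58; pred: 24+45-9=60
Step 4: prey: 58+23-69=12; pred: 60+104-24=140
Step 5: prey: 12+4-33=0; pred: 140+50-56=134
Step 6: prey: 0+0-0=0; pred: 134+0-53=81
Step 7: prey: 0+0-0=0; pred: 81+0-32=49
Step 8: prey: 0+0-0=0; pred: 49+0-19=30
Max prey = 63 at step 2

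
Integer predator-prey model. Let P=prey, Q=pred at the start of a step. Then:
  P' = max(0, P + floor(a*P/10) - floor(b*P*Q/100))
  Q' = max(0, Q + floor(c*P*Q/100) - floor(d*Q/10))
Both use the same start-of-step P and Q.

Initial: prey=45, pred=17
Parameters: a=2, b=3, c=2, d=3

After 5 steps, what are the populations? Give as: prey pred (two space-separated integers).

Step 1: prey: 45+9-22=32; pred: 17+15-5=27
Step 2: prey: 32+6-25=13; pred: 27+17-8=36
Step 3: prey: 13+2-14=1; pred: 36+9-10=35
Step 4: prey: 1+0-1=0; pred: 35+0-10=25
Step 5: prey: 0+0-0=0; pred: 25+0-7=18

Answer: 0 18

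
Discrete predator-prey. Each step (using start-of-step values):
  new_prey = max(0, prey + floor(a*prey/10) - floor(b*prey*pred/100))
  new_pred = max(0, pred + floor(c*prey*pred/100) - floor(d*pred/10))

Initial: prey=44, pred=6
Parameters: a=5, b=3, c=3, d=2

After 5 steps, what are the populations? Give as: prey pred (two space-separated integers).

Step 1: prey: 44+22-7=59; pred: 6+7-1=12
Step 2: prey: 59+29-21=67; pred: 12+21-2=31
Step 3: prey: 67+33-62=38; pred: 31+62-6=87
Step 4: prey: 38+19-99=0; pred: 87+99-17=169
Step 5: prey: 0+0-0=0; pred: 169+0-33=136

Answer: 0 136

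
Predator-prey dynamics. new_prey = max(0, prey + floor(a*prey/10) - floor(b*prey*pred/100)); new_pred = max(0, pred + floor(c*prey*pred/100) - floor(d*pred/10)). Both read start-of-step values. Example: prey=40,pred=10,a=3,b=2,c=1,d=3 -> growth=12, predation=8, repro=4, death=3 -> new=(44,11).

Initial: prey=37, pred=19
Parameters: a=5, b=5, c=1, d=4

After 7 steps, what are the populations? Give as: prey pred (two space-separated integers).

Step 1: prey: 37+18-35=20; pred: 19+7-7=19
Step 2: prey: 20+10-19=11; pred: 19+3-7=15
Step 3: prey: 11+5-8=8; pred: 15+1-6=10
Step 4: prey: 8+4-4=8; pred: 10+0-4=6
Step 5: prey: 8+4-2=10; pred: 6+0-2=4
Step 6: prey: 10+5-2=13; pred: 4+0-1=3
Step 7: prey: 13+6-1=18; pred: 3+0-1=2

Answer: 18 2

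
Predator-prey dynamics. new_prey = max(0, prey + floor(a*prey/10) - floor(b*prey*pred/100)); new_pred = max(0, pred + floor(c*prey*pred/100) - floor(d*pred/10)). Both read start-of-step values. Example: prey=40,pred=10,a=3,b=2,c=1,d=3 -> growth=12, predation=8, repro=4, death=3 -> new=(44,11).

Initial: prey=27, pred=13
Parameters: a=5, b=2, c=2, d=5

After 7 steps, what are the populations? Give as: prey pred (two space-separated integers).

Step 1: prey: 27+13-7=33; pred: 13+7-6=14
Step 2: prey: 33+16-9=40; pred: 14+9-7=16
Step 3: prey: 40+20-12=48; pred: 16+12-8=20
Step 4: prey: 48+24-19=53; pred: 20+19-10=29
Step 5: prey: 53+26-30=49; pred: 29+30-14=45
Step 6: prey: 49+24-44=29; pred: 45+44-22=67
Step 7: prey: 29+14-38=5; pred: 67+38-33=72

Answer: 5 72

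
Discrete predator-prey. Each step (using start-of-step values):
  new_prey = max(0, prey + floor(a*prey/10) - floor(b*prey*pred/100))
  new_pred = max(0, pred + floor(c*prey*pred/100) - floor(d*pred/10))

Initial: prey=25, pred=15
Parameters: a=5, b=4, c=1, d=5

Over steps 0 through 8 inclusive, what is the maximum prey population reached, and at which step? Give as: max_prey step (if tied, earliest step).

Step 1: prey: 25+12-15=22; pred: 15+3-7=11
Step 2: prey: 22+11-9=24; pred: 11+2-5=8
Step 3: prey: 24+12-7=29; pred: 8+1-4=5
Step 4: prey: 29+14-5=38; pred: 5+1-2=4
Step 5: prey: 38+19-6=51; pred: 4+1-2=3
Step 6: prey: 51+25-6=70; pred: 3+1-1=3
Step 7: prey: 70+35-8=97; pred: 3+2-1=4
Step 8: prey: 97+48-15=130; pred: 4+3-2=5
Max prey = 130 at step 8

Answer: 130 8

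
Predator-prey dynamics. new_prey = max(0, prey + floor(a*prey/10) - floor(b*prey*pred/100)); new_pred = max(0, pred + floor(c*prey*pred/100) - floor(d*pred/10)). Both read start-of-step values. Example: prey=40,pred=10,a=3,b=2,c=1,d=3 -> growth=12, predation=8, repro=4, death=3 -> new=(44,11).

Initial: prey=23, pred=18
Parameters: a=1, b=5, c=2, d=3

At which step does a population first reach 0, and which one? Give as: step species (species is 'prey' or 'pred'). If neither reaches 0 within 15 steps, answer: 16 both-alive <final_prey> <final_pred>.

Answer: 2 prey

Derivation:
Step 1: prey: 23+2-20=5; pred: 18+8-5=21
Step 2: prey: 5+0-5=0; pred: 21+2-6=17
First extinction: prey at step 2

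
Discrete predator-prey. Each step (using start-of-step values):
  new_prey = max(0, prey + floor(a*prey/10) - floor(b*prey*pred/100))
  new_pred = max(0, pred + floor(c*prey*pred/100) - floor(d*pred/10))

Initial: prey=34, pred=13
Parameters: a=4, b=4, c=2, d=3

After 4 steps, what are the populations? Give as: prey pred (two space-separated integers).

Answer: 4 24

Derivation:
Step 1: prey: 34+13-17=30; pred: 13+8-3=18
Step 2: prey: 30+12-21=21; pred: 18+10-5=23
Step 3: prey: 21+8-19=10; pred: 23+9-6=26
Step 4: prey: 10+4-10=4; pred: 26+5-7=24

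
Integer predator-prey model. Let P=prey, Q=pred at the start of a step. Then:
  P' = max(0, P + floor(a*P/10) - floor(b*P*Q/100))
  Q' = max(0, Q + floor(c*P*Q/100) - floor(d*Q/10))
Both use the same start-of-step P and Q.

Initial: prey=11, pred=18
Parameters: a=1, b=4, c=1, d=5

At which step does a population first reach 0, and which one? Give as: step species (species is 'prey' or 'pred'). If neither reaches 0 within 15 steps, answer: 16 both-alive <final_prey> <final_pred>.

Step 1: prey: 11+1-7=5; pred: 18+1-9=10
Step 2: prey: 5+0-2=3; pred: 10+0-5=5
Step 3: prey: 3+0-0=3; pred: 5+0-2=3
Step 4: prey: 3+0-0=3; pred: 3+0-1=2
Step 5: prey: 3+0-0=3; pred: 2+0-1=1
Step 6: prey: 3+0-0=3; pred: 1+0-0=1
Steps 7-15: state stable at prey=3, pred=1 (no change)
No extinction within 15 steps

Answer: 16 both-alive 3 1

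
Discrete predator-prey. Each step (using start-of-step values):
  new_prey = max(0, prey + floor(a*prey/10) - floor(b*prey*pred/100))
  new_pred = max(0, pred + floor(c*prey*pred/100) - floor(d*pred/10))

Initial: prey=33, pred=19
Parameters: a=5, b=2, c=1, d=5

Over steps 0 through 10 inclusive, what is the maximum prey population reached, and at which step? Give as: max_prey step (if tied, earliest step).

Step 1: prey: 33+16-12=37; pred: 19+6-9=16
Step 2: prey: 37+18-11=44; pred: 16+5-8=13
Step 3: prey: 44+22-11=55; pred: 13+5-6=12
Step 4: prey: 55+27-13=69; pred: 12+6-6=12
Step 5: prey: 69+34-16=87; pred: 12+8-6=14
Step 6: prey: 87+43-24=106; pred: 14+12-7=19
Step 7: prey: 106+53-40=119; pred: 19+20-9=30
Step 8: prey: 119+59-71=107; pred: 30+35-15=50
Step 9: prey: 107+53-107=53; pred: 50+53-25=78
Step 10: prey: 53+26-82=0; pred: 78+41-39=80
Max prey = 119 at step 7

Answer: 119 7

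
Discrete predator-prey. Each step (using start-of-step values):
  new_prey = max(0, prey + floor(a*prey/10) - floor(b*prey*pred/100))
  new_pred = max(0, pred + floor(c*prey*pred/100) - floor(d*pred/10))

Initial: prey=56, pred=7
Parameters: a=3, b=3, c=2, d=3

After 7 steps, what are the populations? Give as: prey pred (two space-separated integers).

Answer: 0 22

Derivation:
Step 1: prey: 56+16-11=61; pred: 7+7-2=12
Step 2: prey: 61+18-21=58; pred: 12+14-3=23
Step 3: prey: 58+17-40=35; pred: 23+26-6=43
Step 4: prey: 35+10-45=0; pred: 43+30-12=61
Step 5: prey: 0+0-0=0; pred: 61+0-18=43
Step 6: prey: 0+0-0=0; pred: 43+0-12=31
Step 7: prey: 0+0-0=0; pred: 31+0-9=22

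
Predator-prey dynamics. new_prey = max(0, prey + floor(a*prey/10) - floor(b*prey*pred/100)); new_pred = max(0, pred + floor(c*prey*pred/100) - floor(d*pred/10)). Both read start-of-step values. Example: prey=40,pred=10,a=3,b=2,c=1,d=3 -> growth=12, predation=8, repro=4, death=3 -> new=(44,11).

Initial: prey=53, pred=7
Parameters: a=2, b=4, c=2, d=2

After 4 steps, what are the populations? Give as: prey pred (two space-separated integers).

Answer: 0 34

Derivation:
Step 1: prey: 53+10-14=49; pred: 7+7-1=13
Step 2: prey: 49+9-25=33; pred: 13+12-2=23
Step 3: prey: 33+6-30=9; pred: 23+15-4=34
Step 4: prey: 9+1-12=0; pred: 34+6-6=34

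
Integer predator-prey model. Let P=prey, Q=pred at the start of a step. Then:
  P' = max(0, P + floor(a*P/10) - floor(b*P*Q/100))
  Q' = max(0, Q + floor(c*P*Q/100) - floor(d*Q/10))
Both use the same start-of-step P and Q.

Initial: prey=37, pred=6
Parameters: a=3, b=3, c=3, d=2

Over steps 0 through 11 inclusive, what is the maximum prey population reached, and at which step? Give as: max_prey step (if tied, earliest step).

Answer: 42 1

Derivation:
Step 1: prey: 37+11-6=42; pred: 6+6-1=11
Step 2: prey: 42+12-13=41; pred: 11+13-2=22
Step 3: prey: 41+12-27=26; pred: 22+27-4=45
Step 4: prey: 26+7-35=0; pred: 45+35-9=71
Step 5: prey: 0+0-0=0; pred: 71+0-14=57
Step 6: prey: 0+0-0=0; pred: 57+0-11=46
Step 7: prey: 0+0-0=0; pred: 46+0-9=37
Step 8: prey: 0+0-0=0; pred: 37+0-7=30
Step 9: prey: 0+0-0=0; pred: 30+0-6=24
Step 10: prey: 0+0-0=0; pred: 24+0-4=20
Step 11: prey: 0+0-0=0; pred: 20+0-4=16
Max prey = 42 at step 1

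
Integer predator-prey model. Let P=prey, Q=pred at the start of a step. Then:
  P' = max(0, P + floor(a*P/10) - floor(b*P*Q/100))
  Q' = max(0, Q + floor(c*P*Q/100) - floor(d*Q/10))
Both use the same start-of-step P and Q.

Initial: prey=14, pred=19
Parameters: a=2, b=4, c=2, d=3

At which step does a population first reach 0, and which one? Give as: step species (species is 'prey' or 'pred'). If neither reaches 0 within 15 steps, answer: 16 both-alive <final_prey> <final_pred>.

Answer: 16 both-alive 2 3

Derivation:
Step 1: prey: 14+2-10=6; pred: 19+5-5=19
Step 2: prey: 6+1-4=3; pred: 19+2-5=16
Step 3: prey: 3+0-1=2; pred: 16+0-4=12
Step 4: prey: 2+0-0=2; pred: 12+0-3=9
Step 5: prey: 2+0-0=2; pred: 9+0-2=7
Step 6: prey: 2+0-0=2; pred: 7+0-2=5
Step 7: prey: 2+0-0=2; pred: 5+0-1=4
Step 8: prey: 2+0-0=2; pred: 4+0-1=3
Step 9: prey: 2+0-0=2; pred: 3+0-0=3
Steps 10-15: state stable at prey=2, pred=3 (no change)
No extinction within 15 steps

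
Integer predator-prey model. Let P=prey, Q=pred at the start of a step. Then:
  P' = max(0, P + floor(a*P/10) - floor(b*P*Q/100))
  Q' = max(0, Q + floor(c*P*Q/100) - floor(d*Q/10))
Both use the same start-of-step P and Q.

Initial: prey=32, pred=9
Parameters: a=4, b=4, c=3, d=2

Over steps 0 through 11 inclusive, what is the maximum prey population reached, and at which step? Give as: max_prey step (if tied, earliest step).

Step 1: prey: 32+12-11=33; pred: 9+8-1=16
Step 2: prey: 33+13-21=25; pred: 16+15-3=28
Step 3: prey: 25+10-28=7; pred: 28+21-5=44
Step 4: prey: 7+2-12=0; pred: 44+9-8=45
Step 5: prey: 0+0-0=0; pred: 45+0-9=36
Step 6: prey: 0+0-0=0; pred: 36+0-7=29
Step 7: prey: 0+0-0=0; pred: 29+0-5=24
Step 8: prey: 0+0-0=0; pred: 24+0-4=20
Step 9: prey: 0+0-0=0; pred: 20+0-4=16
Step 10: prey: 0+0-0=0; pred: 16+0-3=13
Step 11: prey: 0+0-0=0; pred: 13+0-2=11
Max prey = 33 at step 1

Answer: 33 1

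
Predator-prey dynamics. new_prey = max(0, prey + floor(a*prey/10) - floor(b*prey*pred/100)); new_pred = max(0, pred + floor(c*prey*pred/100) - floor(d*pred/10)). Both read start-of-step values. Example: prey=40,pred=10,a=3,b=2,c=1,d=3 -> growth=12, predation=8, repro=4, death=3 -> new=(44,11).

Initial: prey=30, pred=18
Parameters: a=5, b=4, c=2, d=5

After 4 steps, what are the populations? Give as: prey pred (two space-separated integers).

Answer: 13 12

Derivation:
Step 1: prey: 30+15-21=24; pred: 18+10-9=19
Step 2: prey: 24+12-18=18; pred: 19+9-9=19
Step 3: prey: 18+9-13=14; pred: 19+6-9=16
Step 4: prey: 14+7-8=13; pred: 16+4-8=12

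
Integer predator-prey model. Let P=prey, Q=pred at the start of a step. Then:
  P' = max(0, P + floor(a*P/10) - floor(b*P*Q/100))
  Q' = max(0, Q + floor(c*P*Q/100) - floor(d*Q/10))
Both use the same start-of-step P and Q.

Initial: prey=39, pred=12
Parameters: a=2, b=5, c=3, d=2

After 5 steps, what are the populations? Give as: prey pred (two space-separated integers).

Answer: 0 20

Derivation:
Step 1: prey: 39+7-23=23; pred: 12+14-2=24
Step 2: prey: 23+4-27=0; pred: 24+16-4=36
Step 3: prey: 0+0-0=0; pred: 36+0-7=29
Step 4: prey: 0+0-0=0; pred: 29+0-5=24
Step 5: prey: 0+0-0=0; pred: 24+0-4=20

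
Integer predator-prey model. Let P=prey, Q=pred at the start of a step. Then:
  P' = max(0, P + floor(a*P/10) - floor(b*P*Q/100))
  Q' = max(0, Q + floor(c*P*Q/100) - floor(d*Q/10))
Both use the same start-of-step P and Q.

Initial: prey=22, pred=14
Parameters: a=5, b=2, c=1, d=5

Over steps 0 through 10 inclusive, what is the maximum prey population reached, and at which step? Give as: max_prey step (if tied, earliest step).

Answer: 213 8

Derivation:
Step 1: prey: 22+11-6=27; pred: 14+3-7=10
Step 2: prey: 27+13-5=35; pred: 10+2-5=7
Step 3: prey: 35+17-4=48; pred: 7+2-3=6
Step 4: prey: 48+24-5=67; pred: 6+2-3=5
Step 5: prey: 67+33-6=94; pred: 5+3-2=6
Step 6: prey: 94+47-11=130; pred: 6+5-3=8
Step 7: prey: 130+65-20=175; pred: 8+10-4=14
Step 8: prey: 175+87-49=213; pred: 14+24-7=31
Step 9: prey: 213+106-132=187; pred: 31+66-15=82
Step 10: prey: 187+93-306=0; pred: 82+153-41=194
Max prey = 213 at step 8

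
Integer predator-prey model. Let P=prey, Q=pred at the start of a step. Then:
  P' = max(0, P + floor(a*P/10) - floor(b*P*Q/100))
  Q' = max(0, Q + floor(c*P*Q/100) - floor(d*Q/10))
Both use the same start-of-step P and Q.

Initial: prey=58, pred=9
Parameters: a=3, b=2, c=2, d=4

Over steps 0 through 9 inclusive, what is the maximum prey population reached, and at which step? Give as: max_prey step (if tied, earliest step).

Step 1: prey: 58+17-10=65; pred: 9+10-3=16
Step 2: prey: 65+19-20=64; pred: 16+20-6=30
Step 3: prey: 64+19-38=45; pred: 30+38-12=56
Step 4: prey: 45+13-50=8; pred: 56+50-22=84
Step 5: prey: 8+2-13=0; pred: 84+13-33=64
Step 6: prey: 0+0-0=0; pred: 64+0-25=39
Step 7: prey: 0+0-0=0; pred: 39+0-15=24
Step 8: prey: 0+0-0=0; pred: 24+0-9=15
Step 9: prey: 0+0-0=0; pred: 15+0-6=9
Max prey = 65 at step 1

Answer: 65 1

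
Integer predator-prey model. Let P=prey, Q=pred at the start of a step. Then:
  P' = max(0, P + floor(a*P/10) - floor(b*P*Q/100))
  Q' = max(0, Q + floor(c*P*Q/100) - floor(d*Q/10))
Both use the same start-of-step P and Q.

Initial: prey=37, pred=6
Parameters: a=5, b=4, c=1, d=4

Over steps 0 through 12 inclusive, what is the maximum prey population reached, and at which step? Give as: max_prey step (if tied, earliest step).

Step 1: prey: 37+18-8=47; pred: 6+2-2=6
Step 2: prey: 47+23-11=59; pred: 6+2-2=6
Step 3: prey: 59+29-14=74; pred: 6+3-2=7
Step 4: prey: 74+37-20=91; pred: 7+5-2=10
Step 5: prey: 91+45-36=100; pred: 10+9-4=15
Step 6: prey: 100+50-60=90; pred: 15+15-6=24
Step 7: prey: 90+45-86=49; pred: 24+21-9=36
Step 8: prey: 49+24-70=3; pred: 36+17-14=39
Step 9: prey: 3+1-4=0; pred: 39+1-15=25
Step 10: prey: 0+0-0=0; pred: 25+0-10=15
Step 11: prey: 0+0-0=0; pred: 15+0-6=9
Step 12: prey: 0+0-0=0; pred: 9+0-3=6
Max prey = 100 at step 5

Answer: 100 5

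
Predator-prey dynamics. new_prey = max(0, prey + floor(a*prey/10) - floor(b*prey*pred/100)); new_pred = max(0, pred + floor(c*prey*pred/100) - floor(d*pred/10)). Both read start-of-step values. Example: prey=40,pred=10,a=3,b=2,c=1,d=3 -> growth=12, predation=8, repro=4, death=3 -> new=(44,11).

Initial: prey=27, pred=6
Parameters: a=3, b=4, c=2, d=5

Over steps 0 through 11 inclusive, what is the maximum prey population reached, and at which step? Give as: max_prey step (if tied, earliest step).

Step 1: prey: 27+8-6=29; pred: 6+3-3=6
Step 2: prey: 29+8-6=31; pred: 6+3-3=6
Step 3: prey: 31+9-7=33; pred: 6+3-3=6
Step 4: prey: 33+9-7=35; pred: 6+3-3=6
Step 5: prey: 35+10-8=37; pred: 6+4-3=7
Step 6: prey: 37+11-10=38; pred: 7+5-3=9
Step 7: prey: 38+11-13=36; pred: 9+6-4=11
Step 8: prey: 36+10-15=31; pred: 11+7-5=13
Step 9: prey: 31+9-16=24; pred: 13+8-6=15
Step 10: prey: 24+7-14=17; pred: 15+7-7=15
Step 11: prey: 17+5-10=12; pred: 15+5-7=13
Max prey = 38 at step 6

Answer: 38 6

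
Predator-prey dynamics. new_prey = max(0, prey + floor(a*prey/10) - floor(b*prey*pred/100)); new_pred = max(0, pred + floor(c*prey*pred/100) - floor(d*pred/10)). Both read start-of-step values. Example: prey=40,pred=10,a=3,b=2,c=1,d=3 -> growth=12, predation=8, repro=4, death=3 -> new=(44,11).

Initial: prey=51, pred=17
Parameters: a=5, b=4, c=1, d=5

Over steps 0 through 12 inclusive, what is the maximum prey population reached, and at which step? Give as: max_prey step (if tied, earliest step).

Answer: 129 12

Derivation:
Step 1: prey: 51+25-34=42; pred: 17+8-8=17
Step 2: prey: 42+21-28=35; pred: 17+7-8=16
Step 3: prey: 35+17-22=30; pred: 16+5-8=13
Step 4: prey: 30+15-15=30; pred: 13+3-6=10
Step 5: prey: 30+15-12=33; pred: 10+3-5=8
Step 6: prey: 33+16-10=39; pred: 8+2-4=6
Step 7: prey: 39+19-9=49; pred: 6+2-3=5
Step 8: prey: 49+24-9=64; pred: 5+2-2=5
Step 9: prey: 64+32-12=84; pred: 5+3-2=6
Step 10: prey: 84+42-20=106; pred: 6+5-3=8
Step 11: prey: 106+53-33=126; pred: 8+8-4=12
Step 12: prey: 126+63-60=129; pred: 12+15-6=21
Max prey = 129 at step 12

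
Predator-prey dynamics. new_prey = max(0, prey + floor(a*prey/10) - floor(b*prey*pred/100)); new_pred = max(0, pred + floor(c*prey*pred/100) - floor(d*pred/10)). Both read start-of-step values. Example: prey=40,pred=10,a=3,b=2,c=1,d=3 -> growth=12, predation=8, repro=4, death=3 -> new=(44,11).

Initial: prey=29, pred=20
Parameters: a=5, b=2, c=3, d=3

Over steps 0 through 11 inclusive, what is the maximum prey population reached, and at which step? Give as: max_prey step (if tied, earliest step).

Step 1: prey: 29+14-11=32; pred: 20+17-6=31
Step 2: prey: 32+16-19=29; pred: 31+29-9=51
Step 3: prey: 29+14-29=14; pred: 51+44-15=80
Step 4: prey: 14+7-22=0; pred: 80+33-24=89
Step 5: prey: 0+0-0=0; pred: 89+0-26=63
Step 6: prey: 0+0-0=0; pred: 63+0-18=45
Step 7: prey: 0+0-0=0; pred: 45+0-13=32
Step 8: prey: 0+0-0=0; pred: 32+0-9=23
Step 9: prey: 0+0-0=0; pred: 23+0-6=17
Step 10: prey: 0+0-0=0; pred: 17+0-5=12
Step 11: prey: 0+0-0=0; pred: 12+0-3=9
Max prey = 32 at step 1

Answer: 32 1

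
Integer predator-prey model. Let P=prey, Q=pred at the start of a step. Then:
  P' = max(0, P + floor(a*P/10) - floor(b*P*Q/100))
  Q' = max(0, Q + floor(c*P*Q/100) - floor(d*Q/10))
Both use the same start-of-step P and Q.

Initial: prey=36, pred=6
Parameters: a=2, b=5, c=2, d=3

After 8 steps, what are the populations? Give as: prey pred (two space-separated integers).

Step 1: prey: 36+7-10=33; pred: 6+4-1=9
Step 2: prey: 33+6-14=25; pred: 9+5-2=12
Step 3: prey: 25+5-15=15; pred: 12+6-3=15
Step 4: prey: 15+3-11=7; pred: 15+4-4=15
Step 5: prey: 7+1-5=3; pred: 15+2-4=13
Step 6: prey: 3+0-1=2; pred: 13+0-3=10
Step 7: prey: 2+0-1=1; pred: 10+0-3=7
Step 8: prey: 1+0-0=1; pred: 7+0-2=5

Answer: 1 5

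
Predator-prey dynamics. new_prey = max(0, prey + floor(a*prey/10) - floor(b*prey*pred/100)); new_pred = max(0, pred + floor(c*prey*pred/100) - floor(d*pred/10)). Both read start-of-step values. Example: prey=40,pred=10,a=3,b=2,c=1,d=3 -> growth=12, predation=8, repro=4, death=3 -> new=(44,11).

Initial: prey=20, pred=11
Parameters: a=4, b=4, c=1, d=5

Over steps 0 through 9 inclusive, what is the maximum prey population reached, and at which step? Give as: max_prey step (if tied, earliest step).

Answer: 136 9

Derivation:
Step 1: prey: 20+8-8=20; pred: 11+2-5=8
Step 2: prey: 20+8-6=22; pred: 8+1-4=5
Step 3: prey: 22+8-4=26; pred: 5+1-2=4
Step 4: prey: 26+10-4=32; pred: 4+1-2=3
Step 5: prey: 32+12-3=41; pred: 3+0-1=2
Step 6: prey: 41+16-3=54; pred: 2+0-1=1
Step 7: prey: 54+21-2=73; pred: 1+0-0=1
Step 8: prey: 73+29-2=100; pred: 1+0-0=1
Step 9: prey: 100+40-4=136; pred: 1+1-0=2
Max prey = 136 at step 9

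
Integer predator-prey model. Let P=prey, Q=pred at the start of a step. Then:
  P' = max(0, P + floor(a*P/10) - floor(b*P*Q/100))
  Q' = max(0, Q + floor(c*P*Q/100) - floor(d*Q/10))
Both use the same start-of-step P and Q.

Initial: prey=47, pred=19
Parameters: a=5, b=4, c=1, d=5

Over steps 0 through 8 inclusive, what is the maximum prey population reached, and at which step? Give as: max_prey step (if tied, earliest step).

Step 1: prey: 47+23-35=35; pred: 19+8-9=18
Step 2: prey: 35+17-25=27; pred: 18+6-9=15
Step 3: prey: 27+13-16=24; pred: 15+4-7=12
Step 4: prey: 24+12-11=25; pred: 12+2-6=8
Step 5: prey: 25+12-8=29; pred: 8+2-4=6
Step 6: prey: 29+14-6=37; pred: 6+1-3=4
Step 7: prey: 37+18-5=50; pred: 4+1-2=3
Step 8: prey: 50+25-6=69; pred: 3+1-1=3
Max prey = 69 at step 8

Answer: 69 8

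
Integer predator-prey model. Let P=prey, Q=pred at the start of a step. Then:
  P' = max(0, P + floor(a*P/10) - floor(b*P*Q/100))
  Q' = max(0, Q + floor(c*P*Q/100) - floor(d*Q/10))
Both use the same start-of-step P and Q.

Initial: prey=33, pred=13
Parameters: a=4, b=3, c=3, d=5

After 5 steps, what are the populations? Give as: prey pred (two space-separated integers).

Step 1: prey: 33+13-12=34; pred: 13+12-6=19
Step 2: prey: 34+13-19=28; pred: 19+19-9=29
Step 3: prey: 28+11-24=15; pred: 29+24-14=39
Step 4: prey: 15+6-17=4; pred: 39+17-19=37
Step 5: prey: 4+1-4=1; pred: 37+4-18=23

Answer: 1 23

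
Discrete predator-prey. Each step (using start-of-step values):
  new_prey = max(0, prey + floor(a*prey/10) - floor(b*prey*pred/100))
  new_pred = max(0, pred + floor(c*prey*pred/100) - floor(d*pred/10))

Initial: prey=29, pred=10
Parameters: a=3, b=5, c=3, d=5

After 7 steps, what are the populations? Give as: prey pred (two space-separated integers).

Step 1: prey: 29+8-14=23; pred: 10+8-5=13
Step 2: prey: 23+6-14=15; pred: 13+8-6=15
Step 3: prey: 15+4-11=8; pred: 15+6-7=14
Step 4: prey: 8+2-5=5; pred: 14+3-7=10
Step 5: prey: 5+1-2=4; pred: 10+1-5=6
Step 6: prey: 4+1-1=4; pred: 6+0-3=3
Step 7: prey: 4+1-0=5; pred: 3+0-1=2

Answer: 5 2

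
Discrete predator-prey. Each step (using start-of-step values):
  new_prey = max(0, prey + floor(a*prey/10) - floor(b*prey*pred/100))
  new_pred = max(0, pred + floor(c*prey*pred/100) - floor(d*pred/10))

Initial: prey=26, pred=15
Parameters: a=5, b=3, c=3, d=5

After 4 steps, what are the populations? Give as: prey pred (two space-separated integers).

Answer: 11 36

Derivation:
Step 1: prey: 26+13-11=28; pred: 15+11-7=19
Step 2: prey: 28+14-15=27; pred: 19+15-9=25
Step 3: prey: 27+13-20=20; pred: 25+20-12=33
Step 4: prey: 20+10-19=11; pred: 33+19-16=36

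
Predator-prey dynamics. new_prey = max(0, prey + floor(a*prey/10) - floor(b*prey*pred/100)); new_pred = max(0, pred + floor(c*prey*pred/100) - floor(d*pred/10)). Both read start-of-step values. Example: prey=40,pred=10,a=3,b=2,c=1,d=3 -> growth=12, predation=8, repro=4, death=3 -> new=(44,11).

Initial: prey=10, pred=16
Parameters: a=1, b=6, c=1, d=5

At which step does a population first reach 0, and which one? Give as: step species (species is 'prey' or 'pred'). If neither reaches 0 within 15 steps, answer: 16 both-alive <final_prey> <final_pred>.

Step 1: prey: 10+1-9=2; pred: 16+1-8=9
Step 2: prey: 2+0-1=1; pred: 9+0-4=5
Step 3: prey: 1+0-0=1; pred: 5+0-2=3
Step 4: prey: 1+0-0=1; pred: 3+0-1=2
Step 5: prey: 1+0-0=1; pred: 2+0-1=1
Step 6: prey: 1+0-0=1; pred: 1+0-0=1
Steps 7-15: state stable at prey=1, pred=1 (no change)
No extinction within 15 steps

Answer: 16 both-alive 1 1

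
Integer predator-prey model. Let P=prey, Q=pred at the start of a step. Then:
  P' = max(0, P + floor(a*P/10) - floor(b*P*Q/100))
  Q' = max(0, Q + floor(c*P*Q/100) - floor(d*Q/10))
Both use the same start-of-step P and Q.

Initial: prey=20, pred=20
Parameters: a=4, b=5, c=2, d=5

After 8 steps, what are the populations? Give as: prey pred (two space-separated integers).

Step 1: prey: 20+8-20=8; pred: 20+8-10=18
Step 2: prey: 8+3-7=4; pred: 18+2-9=11
Step 3: prey: 4+1-2=3; pred: 11+0-5=6
Step 4: prey: 3+1-0=4; pred: 6+0-3=3
Step 5: prey: 4+1-0=5; pred: 3+0-1=2
Step 6: prey: 5+2-0=7; pred: 2+0-1=1
Step 7: prey: 7+2-0=9; pred: 1+0-0=1
Step 8: prey: 9+3-0=12; pred: 1+0-0=1

Answer: 12 1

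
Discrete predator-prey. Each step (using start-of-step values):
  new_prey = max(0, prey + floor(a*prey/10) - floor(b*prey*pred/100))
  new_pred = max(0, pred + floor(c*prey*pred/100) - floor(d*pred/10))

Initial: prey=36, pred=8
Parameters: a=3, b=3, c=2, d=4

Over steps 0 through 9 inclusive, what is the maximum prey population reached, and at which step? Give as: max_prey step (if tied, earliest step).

Step 1: prey: 36+10-8=38; pred: 8+5-3=10
Step 2: prey: 38+11-11=38; pred: 10+7-4=13
Step 3: prey: 38+11-14=35; pred: 13+9-5=17
Step 4: prey: 35+10-17=28; pred: 17+11-6=22
Step 5: prey: 28+8-18=18; pred: 22+12-8=26
Step 6: prey: 18+5-14=9; pred: 26+9-10=25
Step 7: prey: 9+2-6=5; pred: 25+4-10=19
Step 8: prey: 5+1-2=4; pred: 19+1-7=13
Step 9: prey: 4+1-1=4; pred: 13+1-5=9
Max prey = 38 at step 1

Answer: 38 1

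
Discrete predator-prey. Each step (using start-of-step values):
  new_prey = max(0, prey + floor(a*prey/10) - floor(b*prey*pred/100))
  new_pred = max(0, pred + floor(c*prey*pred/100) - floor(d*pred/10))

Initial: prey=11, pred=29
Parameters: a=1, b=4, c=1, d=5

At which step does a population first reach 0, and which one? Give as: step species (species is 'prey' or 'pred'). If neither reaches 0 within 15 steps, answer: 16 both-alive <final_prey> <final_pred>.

Step 1: prey: 11+1-12=0; pred: 29+3-14=18
First extinction: prey at step 1

Answer: 1 prey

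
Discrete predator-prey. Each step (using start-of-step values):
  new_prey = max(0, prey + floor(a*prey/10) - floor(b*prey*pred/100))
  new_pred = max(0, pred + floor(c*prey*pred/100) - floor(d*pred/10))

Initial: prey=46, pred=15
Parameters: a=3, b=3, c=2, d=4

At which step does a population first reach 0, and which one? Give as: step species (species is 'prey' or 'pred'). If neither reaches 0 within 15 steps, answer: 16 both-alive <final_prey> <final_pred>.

Answer: 16 both-alive 1 2

Derivation:
Step 1: prey: 46+13-20=39; pred: 15+13-6=22
Step 2: prey: 39+11-25=25; pred: 22+17-8=31
Step 3: prey: 25+7-23=9; pred: 31+15-12=34
Step 4: prey: 9+2-9=2; pred: 34+6-13=27
Step 5: prey: 2+0-1=1; pred: 27+1-10=18
Step 6: prey: 1+0-0=1; pred: 18+0-7=11
Step 7: prey: 1+0-0=1; pred: 11+0-4=7
Step 8: prey: 1+0-0=1; pred: 7+0-2=5
Step 9: prey: 1+0-0=1; pred: 5+0-2=3
Step 10: prey: 1+0-0=1; pred: 3+0-1=2
Step 11: prey: 1+0-0=1; pred: 2+0-0=2
Steps 12-15: state stable at prey=1, pred=2 (no change)
No extinction within 15 steps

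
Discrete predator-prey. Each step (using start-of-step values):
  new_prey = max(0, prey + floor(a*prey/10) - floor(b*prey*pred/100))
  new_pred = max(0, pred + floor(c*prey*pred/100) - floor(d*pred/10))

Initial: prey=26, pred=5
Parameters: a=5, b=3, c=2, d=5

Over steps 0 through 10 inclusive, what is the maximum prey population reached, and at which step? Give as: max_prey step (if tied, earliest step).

Step 1: prey: 26+13-3=36; pred: 5+2-2=5
Step 2: prey: 36+18-5=49; pred: 5+3-2=6
Step 3: prey: 49+24-8=65; pred: 6+5-3=8
Step 4: prey: 65+32-15=82; pred: 8+10-4=14
Step 5: prey: 82+41-34=89; pred: 14+22-7=29
Step 6: prey: 89+44-77=56; pred: 29+51-14=66
Step 7: prey: 56+28-110=0; pred: 66+73-33=106
Step 8: prey: 0+0-0=0; pred: 106+0-53=53
Step 9: prey: 0+0-0=0; pred: 53+0-26=27
Step 10: prey: 0+0-0=0; pred: 27+0-13=14
Max prey = 89 at step 5

Answer: 89 5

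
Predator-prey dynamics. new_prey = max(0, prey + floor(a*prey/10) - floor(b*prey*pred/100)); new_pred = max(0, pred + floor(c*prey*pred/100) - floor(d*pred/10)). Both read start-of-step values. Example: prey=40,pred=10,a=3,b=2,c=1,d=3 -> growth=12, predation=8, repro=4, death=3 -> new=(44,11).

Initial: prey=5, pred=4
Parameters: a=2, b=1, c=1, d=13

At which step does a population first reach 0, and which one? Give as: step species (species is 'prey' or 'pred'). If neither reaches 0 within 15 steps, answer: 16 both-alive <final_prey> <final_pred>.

Step 1: prey: 5+1-0=6; pred: 4+0-5=0
First extinction: pred at step 1

Answer: 1 pred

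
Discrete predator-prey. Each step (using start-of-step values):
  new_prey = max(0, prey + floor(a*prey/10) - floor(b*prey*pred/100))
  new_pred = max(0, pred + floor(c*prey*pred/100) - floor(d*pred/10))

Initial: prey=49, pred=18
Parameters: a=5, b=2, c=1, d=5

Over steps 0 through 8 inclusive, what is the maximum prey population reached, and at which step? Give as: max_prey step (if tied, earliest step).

Answer: 84 5

Derivation:
Step 1: prey: 49+24-17=56; pred: 18+8-9=17
Step 2: prey: 56+28-19=65; pred: 17+9-8=18
Step 3: prey: 65+32-23=74; pred: 18+11-9=20
Step 4: prey: 74+37-29=82; pred: 20+14-10=24
Step 5: prey: 82+41-39=84; pred: 24+19-12=31
Step 6: prey: 84+42-52=74; pred: 31+26-15=42
Step 7: prey: 74+37-62=49; pred: 42+31-21=52
Step 8: prey: 49+24-50=23; pred: 52+25-26=51
Max prey = 84 at step 5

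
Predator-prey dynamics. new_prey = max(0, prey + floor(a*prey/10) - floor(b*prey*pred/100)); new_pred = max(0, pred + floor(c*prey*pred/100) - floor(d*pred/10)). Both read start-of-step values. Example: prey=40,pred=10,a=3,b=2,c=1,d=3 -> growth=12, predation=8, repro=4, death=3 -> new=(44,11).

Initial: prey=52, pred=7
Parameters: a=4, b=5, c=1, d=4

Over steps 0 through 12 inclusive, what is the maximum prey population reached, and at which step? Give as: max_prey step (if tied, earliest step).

Answer: 54 1

Derivation:
Step 1: prey: 52+20-18=54; pred: 7+3-2=8
Step 2: prey: 54+21-21=54; pred: 8+4-3=9
Step 3: prey: 54+21-24=51; pred: 9+4-3=10
Step 4: prey: 51+20-25=46; pred: 10+5-4=11
Step 5: prey: 46+18-25=39; pred: 11+5-4=12
Step 6: prey: 39+15-23=31; pred: 12+4-4=12
Step 7: prey: 31+12-18=25; pred: 12+3-4=11
Step 8: prey: 25+10-13=22; pred: 11+2-4=9
Step 9: prey: 22+8-9=21; pred: 9+1-3=7
Step 10: prey: 21+8-7=22; pred: 7+1-2=6
Step 11: prey: 22+8-6=24; pred: 6+1-2=5
Step 12: prey: 24+9-6=27; pred: 5+1-2=4
Max prey = 54 at step 1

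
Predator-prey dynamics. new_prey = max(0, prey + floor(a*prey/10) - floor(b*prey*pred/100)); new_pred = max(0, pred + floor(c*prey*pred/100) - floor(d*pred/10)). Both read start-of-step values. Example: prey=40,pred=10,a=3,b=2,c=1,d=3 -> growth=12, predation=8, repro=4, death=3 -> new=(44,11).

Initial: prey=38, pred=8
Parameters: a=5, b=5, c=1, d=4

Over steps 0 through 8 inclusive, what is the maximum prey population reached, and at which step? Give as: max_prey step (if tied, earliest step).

Answer: 61 5

Derivation:
Step 1: prey: 38+19-15=42; pred: 8+3-3=8
Step 2: prey: 42+21-16=47; pred: 8+3-3=8
Step 3: prey: 47+23-18=52; pred: 8+3-3=8
Step 4: prey: 52+26-20=58; pred: 8+4-3=9
Step 5: prey: 58+29-26=61; pred: 9+5-3=11
Step 6: prey: 61+30-33=58; pred: 11+6-4=13
Step 7: prey: 58+29-37=50; pred: 13+7-5=15
Step 8: prey: 50+25-37=38; pred: 15+7-6=16
Max prey = 61 at step 5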